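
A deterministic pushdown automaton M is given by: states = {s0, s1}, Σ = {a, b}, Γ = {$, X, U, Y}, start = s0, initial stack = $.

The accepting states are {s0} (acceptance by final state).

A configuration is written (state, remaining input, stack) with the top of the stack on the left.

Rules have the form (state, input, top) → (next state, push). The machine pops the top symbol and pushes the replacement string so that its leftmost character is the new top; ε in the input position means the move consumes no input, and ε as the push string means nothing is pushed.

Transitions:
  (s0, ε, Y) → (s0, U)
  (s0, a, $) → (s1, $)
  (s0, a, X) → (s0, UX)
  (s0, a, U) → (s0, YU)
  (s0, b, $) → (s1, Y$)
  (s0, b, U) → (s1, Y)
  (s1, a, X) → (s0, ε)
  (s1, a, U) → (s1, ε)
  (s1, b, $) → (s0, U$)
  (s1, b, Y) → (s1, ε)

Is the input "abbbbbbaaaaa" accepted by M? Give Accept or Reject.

(s0, abbbbbbaaaaa, $)
  read a, top $: go to s1, push $ → (s1, bbbbbbaaaaa, $)
  read b, top $: go to s0, push U$ → (s0, bbbbbaaaaa, U$)
  read b, top U: go to s1, push Y → (s1, bbbbaaaaa, Y$)
  read b, top Y: go to s1, push ε → (s1, bbbaaaaa, $)
  read b, top $: go to s0, push U$ → (s0, bbaaaaa, U$)
  read b, top U: go to s1, push Y → (s1, baaaaa, Y$)
  read b, top Y: go to s1, push ε → (s1, aaaaa, $)
No transition applies at (s1, aaaaa, $); input not fully consumed.

Reject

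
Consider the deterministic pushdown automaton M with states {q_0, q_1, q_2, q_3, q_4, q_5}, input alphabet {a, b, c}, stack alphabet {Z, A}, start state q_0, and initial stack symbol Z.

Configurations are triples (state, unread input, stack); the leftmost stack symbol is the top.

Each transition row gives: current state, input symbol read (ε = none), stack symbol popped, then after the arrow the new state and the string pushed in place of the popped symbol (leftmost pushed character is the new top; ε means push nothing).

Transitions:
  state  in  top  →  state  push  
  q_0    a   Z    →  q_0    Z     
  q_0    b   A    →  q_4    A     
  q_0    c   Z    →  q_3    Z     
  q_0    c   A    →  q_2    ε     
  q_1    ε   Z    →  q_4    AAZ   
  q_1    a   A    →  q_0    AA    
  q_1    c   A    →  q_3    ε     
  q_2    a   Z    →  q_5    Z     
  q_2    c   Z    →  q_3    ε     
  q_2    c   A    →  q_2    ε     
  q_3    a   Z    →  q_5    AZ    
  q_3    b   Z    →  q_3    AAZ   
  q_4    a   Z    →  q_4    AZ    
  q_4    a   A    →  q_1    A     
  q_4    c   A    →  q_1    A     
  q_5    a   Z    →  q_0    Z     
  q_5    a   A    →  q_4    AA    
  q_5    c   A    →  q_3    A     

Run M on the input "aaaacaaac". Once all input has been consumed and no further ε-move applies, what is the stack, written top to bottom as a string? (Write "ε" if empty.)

AZ

(q_0, aaaacaaac, Z)
  read a, top Z: go to q_0, push Z → (q_0, aaacaaac, Z)
  read a, top Z: go to q_0, push Z → (q_0, aacaaac, Z)
  read a, top Z: go to q_0, push Z → (q_0, acaaac, Z)
  read a, top Z: go to q_0, push Z → (q_0, caaac, Z)
  read c, top Z: go to q_3, push Z → (q_3, aaac, Z)
  read a, top Z: go to q_5, push AZ → (q_5, aac, AZ)
  read a, top A: go to q_4, push AA → (q_4, ac, AAZ)
  read a, top A: go to q_1, push A → (q_1, c, AAZ)
  read c, top A: go to q_3, push ε → (q_3, ε, AZ)
All input consumed in state q_3 with stack AZ.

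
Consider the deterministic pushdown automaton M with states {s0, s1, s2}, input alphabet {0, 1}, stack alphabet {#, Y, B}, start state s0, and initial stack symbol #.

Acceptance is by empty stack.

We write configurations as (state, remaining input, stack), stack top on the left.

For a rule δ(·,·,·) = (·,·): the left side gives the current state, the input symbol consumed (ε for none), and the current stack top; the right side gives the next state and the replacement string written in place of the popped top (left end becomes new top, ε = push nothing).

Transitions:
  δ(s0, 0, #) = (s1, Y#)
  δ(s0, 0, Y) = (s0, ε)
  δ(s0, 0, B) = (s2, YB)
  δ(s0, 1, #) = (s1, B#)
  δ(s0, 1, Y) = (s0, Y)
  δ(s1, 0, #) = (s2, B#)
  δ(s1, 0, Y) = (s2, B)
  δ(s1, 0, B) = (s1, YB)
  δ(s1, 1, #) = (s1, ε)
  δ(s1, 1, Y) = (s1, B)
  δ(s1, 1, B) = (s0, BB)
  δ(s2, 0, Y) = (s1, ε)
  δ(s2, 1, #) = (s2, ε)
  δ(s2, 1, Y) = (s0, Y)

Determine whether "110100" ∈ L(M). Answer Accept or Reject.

Reject

(s0, 110100, #)
  read 1, top #: go to s1, push B# → (s1, 10100, B#)
  read 1, top B: go to s0, push BB → (s0, 0100, BB#)
  read 0, top B: go to s2, push YB → (s2, 100, YBB#)
  read 1, top Y: go to s0, push Y → (s0, 00, YBB#)
  read 0, top Y: go to s0, push ε → (s0, 0, BB#)
  read 0, top B: go to s2, push YB → (s2, ε, YBB#)
All input consumed; stack is YBB#, not empty, and no further ε-move applies.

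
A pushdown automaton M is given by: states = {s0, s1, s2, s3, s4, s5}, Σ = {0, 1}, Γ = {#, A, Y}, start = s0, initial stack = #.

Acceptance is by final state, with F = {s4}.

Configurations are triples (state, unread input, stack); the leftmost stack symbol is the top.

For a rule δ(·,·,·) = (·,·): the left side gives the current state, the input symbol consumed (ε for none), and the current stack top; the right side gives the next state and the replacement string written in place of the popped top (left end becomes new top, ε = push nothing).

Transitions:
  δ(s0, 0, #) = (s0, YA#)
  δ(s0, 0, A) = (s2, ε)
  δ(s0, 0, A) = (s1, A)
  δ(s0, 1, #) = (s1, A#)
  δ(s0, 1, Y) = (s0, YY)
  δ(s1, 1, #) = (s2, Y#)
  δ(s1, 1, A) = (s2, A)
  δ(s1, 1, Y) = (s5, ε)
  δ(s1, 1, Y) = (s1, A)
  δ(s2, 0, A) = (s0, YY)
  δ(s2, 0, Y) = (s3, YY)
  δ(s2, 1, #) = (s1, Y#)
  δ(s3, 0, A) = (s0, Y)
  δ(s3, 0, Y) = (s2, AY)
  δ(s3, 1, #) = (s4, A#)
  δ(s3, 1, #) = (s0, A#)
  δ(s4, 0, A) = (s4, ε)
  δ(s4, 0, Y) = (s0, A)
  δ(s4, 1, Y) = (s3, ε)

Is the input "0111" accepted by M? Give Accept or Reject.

No computation consumes all input and reaches a final state.

Reject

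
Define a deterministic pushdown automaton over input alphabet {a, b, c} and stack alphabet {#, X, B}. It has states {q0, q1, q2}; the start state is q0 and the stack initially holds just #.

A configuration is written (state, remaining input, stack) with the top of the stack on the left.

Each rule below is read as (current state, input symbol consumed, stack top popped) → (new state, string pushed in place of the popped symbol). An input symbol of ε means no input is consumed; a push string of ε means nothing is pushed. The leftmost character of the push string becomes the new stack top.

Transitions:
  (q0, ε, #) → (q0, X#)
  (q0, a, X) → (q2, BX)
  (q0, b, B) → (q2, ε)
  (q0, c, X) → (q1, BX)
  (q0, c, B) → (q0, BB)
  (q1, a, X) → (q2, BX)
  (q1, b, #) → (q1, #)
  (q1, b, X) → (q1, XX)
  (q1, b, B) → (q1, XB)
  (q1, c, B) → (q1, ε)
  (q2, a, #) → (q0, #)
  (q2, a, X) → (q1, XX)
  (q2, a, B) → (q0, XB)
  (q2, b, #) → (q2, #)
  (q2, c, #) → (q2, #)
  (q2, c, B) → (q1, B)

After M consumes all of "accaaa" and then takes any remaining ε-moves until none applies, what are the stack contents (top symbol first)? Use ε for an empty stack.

(q0, accaaa, #) ⊢ (q0, accaaa, X#) ⊢ (q2, ccaaa, BX#) ⊢ (q1, caaa, BX#) ⊢ (q1, aaa, X#) ⊢ (q2, aa, BX#) ⊢ (q0, a, XBX#) ⊢ (q2, ε, BXBX#)
All input consumed in state q2 with stack BXBX#.

BXBX#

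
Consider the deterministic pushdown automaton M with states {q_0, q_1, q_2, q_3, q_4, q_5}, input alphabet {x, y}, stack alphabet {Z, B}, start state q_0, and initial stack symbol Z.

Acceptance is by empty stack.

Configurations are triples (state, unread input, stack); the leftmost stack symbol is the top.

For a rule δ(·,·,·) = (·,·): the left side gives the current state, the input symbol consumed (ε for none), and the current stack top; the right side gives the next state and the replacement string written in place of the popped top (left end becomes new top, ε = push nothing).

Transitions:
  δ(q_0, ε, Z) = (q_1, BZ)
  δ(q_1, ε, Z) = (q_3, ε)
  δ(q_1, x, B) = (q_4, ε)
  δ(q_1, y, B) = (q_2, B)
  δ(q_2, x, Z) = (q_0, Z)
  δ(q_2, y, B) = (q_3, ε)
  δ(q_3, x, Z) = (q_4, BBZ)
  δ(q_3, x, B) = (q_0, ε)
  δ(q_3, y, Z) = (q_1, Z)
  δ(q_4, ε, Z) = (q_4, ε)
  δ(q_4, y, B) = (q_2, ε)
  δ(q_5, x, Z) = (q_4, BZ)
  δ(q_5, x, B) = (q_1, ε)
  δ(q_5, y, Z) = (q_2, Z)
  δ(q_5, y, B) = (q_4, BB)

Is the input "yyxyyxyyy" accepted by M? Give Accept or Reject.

Accept

(q_0, yyxyyxyyy, Z) ⊢ (q_1, yyxyyxyyy, BZ) ⊢ (q_2, yxyyxyyy, BZ) ⊢ (q_3, xyyxyyy, Z) ⊢ (q_4, yyxyyy, BBZ) ⊢ (q_2, yxyyy, BZ) ⊢ (q_3, xyyy, Z) ⊢ (q_4, yyy, BBZ) ⊢ (q_2, yy, BZ) ⊢ (q_3, y, Z) ⊢ (q_1, ε, Z) ⊢ (q_3, ε, ε)
All input consumed and the stack is empty.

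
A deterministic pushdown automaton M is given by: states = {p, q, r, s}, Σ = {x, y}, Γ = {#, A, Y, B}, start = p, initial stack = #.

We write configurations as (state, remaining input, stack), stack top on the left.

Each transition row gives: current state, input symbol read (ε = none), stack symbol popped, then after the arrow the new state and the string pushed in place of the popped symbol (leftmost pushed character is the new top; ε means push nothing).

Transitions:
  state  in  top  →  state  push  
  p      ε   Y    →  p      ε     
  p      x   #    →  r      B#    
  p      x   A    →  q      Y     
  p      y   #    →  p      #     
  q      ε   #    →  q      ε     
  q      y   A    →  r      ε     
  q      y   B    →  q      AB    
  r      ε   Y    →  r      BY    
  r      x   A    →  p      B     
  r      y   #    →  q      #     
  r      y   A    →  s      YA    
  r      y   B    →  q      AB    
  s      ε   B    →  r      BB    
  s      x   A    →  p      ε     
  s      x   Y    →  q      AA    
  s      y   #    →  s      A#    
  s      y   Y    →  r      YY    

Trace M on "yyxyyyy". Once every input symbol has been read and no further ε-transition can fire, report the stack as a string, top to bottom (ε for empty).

B#

(p, yyxyyyy, #)
  read y, top #: go to p, push # → (p, yxyyyy, #)
  read y, top #: go to p, push # → (p, xyyyy, #)
  read x, top #: go to r, push B# → (r, yyyy, B#)
  read y, top B: go to q, push AB → (q, yyy, AB#)
  read y, top A: go to r, push ε → (r, yy, B#)
  read y, top B: go to q, push AB → (q, y, AB#)
  read y, top A: go to r, push ε → (r, ε, B#)
All input consumed in state r with stack B#.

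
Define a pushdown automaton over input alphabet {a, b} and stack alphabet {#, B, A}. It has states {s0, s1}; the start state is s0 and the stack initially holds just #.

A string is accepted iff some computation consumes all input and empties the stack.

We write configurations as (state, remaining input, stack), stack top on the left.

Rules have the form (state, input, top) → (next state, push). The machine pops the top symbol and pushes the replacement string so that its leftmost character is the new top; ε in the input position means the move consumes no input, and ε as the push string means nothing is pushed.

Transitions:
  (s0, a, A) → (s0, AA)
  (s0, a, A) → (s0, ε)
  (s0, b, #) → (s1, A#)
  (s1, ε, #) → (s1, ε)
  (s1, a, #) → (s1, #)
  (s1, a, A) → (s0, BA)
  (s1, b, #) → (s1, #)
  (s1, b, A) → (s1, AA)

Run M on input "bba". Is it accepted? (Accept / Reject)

No computation consumes all input and empties the stack.

Reject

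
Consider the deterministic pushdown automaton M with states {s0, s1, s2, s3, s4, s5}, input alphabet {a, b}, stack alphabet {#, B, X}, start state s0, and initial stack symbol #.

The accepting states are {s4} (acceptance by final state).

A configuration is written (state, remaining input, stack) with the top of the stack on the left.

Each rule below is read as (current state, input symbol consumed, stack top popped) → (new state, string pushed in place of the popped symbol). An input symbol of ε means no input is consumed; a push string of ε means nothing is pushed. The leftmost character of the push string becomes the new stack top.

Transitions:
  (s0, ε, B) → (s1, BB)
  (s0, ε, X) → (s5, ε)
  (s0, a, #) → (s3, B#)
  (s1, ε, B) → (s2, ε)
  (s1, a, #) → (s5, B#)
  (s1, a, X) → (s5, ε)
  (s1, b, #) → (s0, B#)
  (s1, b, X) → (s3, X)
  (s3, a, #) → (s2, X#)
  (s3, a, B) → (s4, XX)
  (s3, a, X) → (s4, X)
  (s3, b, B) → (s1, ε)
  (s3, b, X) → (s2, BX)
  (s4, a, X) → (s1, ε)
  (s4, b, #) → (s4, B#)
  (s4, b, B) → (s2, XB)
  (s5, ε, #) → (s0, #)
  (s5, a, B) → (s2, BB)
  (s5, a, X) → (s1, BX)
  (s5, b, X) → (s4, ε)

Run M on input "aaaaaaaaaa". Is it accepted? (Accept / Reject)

Accept

(s0, aaaaaaaaaa, #) ⊢ (s3, aaaaaaaaa, B#) ⊢ (s4, aaaaaaaa, XX#) ⊢ (s1, aaaaaaa, X#) ⊢ (s5, aaaaaa, #) ⊢ (s0, aaaaaa, #) ⊢ (s3, aaaaa, B#) ⊢ (s4, aaaa, XX#) ⊢ (s1, aaa, X#) ⊢ (s5, aa, #) ⊢ (s0, aa, #) ⊢ (s3, a, B#) ⊢ (s4, ε, XX#)
All input consumed; state s4 ∈ F.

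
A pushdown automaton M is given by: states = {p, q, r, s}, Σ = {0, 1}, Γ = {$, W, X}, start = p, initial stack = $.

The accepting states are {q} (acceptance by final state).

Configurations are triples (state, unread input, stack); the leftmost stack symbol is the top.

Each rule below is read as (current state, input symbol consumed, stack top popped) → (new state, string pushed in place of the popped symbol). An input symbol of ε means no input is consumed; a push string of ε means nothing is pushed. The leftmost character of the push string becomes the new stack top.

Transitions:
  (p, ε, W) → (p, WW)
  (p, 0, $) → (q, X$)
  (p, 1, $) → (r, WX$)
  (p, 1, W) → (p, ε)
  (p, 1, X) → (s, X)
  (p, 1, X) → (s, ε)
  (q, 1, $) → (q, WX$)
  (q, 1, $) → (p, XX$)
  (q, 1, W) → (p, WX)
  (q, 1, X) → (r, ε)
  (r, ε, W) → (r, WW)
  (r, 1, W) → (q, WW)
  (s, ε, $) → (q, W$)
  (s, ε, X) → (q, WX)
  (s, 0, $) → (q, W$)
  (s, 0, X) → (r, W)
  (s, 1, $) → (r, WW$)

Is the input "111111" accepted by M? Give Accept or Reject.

One accepting computation: (p, 111111, $) ⊢ (r, 11111, WX$) ⊢ (q, 1111, WWX$) ⊢ (p, 111, WXWX$) ⊢ (p, 111, WWXWX$) ⊢ (p, 11, WXWX$) ⊢ (p, 1, XWX$) ⊢ (s, ε, XWX$) ⊢ (q, ε, WXWX$)
All input consumed and state q ∈ F.

Accept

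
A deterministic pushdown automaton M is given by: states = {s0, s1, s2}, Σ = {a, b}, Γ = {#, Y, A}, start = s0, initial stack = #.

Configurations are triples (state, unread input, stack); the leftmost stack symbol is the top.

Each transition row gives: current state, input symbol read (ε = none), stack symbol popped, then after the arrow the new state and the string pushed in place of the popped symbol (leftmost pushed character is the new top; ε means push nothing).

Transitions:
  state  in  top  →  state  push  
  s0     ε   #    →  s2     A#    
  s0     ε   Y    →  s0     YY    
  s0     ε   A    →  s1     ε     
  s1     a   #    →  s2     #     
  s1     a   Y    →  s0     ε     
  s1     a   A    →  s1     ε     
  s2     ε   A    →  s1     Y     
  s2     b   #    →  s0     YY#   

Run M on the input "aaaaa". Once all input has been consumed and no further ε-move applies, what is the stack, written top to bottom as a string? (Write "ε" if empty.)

(s0, aaaaa, #) ⊢ (s2, aaaaa, A#) ⊢ (s1, aaaaa, Y#) ⊢ (s0, aaaa, #) ⊢ (s2, aaaa, A#) ⊢ (s1, aaaa, Y#) ⊢ (s0, aaa, #) ⊢ (s2, aaa, A#) ⊢ (s1, aaa, Y#) ⊢ (s0, aa, #) ⊢ (s2, aa, A#) ⊢ (s1, aa, Y#) ⊢ (s0, a, #) ⊢ (s2, a, A#) ⊢ (s1, a, Y#) ⊢ (s0, ε, #) ⊢ (s2, ε, A#) ⊢ (s1, ε, Y#)
All input consumed in state s1 with stack Y#.

Y#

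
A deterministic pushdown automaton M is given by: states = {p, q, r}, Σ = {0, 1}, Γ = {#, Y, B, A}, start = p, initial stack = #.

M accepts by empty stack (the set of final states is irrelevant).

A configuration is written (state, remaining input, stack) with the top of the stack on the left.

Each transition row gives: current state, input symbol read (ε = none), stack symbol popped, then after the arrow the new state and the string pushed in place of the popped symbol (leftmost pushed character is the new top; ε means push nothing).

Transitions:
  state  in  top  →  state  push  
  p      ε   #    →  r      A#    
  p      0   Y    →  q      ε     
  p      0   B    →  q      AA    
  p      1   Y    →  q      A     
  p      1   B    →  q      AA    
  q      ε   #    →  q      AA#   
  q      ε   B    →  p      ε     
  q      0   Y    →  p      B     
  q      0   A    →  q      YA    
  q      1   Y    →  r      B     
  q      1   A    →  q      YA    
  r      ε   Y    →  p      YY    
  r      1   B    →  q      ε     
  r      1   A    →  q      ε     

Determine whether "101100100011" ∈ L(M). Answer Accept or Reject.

(p, 101100100011, #)
  ε-move, top #: go to r, push A# → (r, 101100100011, A#)
  read 1, top A: go to q, push ε → (q, 01100100011, #)
  ε-move, top #: go to q, push AA# → (q, 01100100011, AA#)
  read 0, top A: go to q, push YA → (q, 1100100011, YAA#)
  read 1, top Y: go to r, push B → (r, 100100011, BAA#)
  read 1, top B: go to q, push ε → (q, 00100011, AA#)
  read 0, top A: go to q, push YA → (q, 0100011, YAA#)
  read 0, top Y: go to p, push B → (p, 100011, BAA#)
  read 1, top B: go to q, push AA → (q, 00011, AAAA#)
  read 0, top A: go to q, push YA → (q, 0011, YAAAA#)
  read 0, top Y: go to p, push B → (p, 011, BAAAA#)
  read 0, top B: go to q, push AA → (q, 11, AAAAAA#)
  read 1, top A: go to q, push YA → (q, 1, YAAAAAA#)
  read 1, top Y: go to r, push B → (r, ε, BAAAAAA#)
All input consumed; stack is BAAAAAA#, not empty, and no further ε-move applies.

Reject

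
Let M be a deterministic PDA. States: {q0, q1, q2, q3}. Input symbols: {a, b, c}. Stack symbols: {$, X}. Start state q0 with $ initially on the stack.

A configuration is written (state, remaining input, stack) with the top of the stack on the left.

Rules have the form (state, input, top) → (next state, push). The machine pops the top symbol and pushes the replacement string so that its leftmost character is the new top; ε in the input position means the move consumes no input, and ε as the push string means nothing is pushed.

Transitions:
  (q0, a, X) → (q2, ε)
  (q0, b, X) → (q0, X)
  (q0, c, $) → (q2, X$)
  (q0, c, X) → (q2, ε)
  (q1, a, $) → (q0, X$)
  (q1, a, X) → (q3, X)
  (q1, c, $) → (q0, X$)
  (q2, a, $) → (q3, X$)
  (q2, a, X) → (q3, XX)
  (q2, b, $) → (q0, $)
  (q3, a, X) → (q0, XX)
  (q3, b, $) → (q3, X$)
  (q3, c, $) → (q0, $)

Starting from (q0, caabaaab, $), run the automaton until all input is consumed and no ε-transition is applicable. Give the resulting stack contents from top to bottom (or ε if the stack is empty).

(q0, caabaaab, $)
  read c, top $: go to q2, push X$ → (q2, aabaaab, X$)
  read a, top X: go to q3, push XX → (q3, abaaab, XX$)
  read a, top X: go to q0, push XX → (q0, baaab, XXX$)
  read b, top X: go to q0, push X → (q0, aaab, XXX$)
  read a, top X: go to q2, push ε → (q2, aab, XX$)
  read a, top X: go to q3, push XX → (q3, ab, XXX$)
  read a, top X: go to q0, push XX → (q0, b, XXXX$)
  read b, top X: go to q0, push X → (q0, ε, XXXX$)
All input consumed in state q0 with stack XXXX$.

XXXX$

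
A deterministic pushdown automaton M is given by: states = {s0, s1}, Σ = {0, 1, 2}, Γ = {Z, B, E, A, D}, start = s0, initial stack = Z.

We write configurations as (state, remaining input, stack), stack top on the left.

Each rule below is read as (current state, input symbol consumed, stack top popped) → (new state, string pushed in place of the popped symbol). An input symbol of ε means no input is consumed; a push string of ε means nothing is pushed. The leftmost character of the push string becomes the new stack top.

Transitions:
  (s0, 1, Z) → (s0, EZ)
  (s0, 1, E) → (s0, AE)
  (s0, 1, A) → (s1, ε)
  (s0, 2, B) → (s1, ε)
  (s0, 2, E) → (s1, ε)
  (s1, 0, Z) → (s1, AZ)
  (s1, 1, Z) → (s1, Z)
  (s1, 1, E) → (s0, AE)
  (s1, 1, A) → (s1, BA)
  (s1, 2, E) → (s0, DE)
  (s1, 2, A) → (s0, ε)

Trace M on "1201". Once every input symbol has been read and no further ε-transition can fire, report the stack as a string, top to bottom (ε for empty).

(s0, 1201, Z) ⊢ (s0, 201, EZ) ⊢ (s1, 01, Z) ⊢ (s1, 1, AZ) ⊢ (s1, ε, BAZ)
All input consumed in state s1 with stack BAZ.

BAZ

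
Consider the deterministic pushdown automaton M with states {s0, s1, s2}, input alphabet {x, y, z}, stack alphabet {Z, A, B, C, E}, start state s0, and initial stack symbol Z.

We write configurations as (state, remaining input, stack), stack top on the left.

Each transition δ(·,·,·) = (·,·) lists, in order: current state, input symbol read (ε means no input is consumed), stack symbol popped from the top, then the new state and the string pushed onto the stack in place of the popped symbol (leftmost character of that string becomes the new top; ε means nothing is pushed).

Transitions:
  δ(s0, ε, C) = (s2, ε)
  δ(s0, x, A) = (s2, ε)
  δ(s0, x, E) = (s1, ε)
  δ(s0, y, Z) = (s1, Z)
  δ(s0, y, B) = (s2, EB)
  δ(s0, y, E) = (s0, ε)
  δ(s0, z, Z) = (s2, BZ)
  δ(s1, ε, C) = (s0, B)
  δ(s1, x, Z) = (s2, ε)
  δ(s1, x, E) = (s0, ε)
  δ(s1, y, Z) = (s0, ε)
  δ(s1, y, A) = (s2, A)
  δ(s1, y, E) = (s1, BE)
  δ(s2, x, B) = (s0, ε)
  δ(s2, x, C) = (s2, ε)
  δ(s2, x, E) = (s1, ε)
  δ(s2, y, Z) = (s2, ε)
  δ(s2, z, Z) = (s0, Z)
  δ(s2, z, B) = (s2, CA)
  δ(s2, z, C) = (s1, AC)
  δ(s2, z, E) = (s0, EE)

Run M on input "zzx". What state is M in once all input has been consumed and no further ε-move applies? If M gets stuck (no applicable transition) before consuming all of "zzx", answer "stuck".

(s0, zzx, Z)
  read z, top Z: go to s2, push BZ → (s2, zx, BZ)
  read z, top B: go to s2, push CA → (s2, x, CAZ)
  read x, top C: go to s2, push ε → (s2, ε, AZ)
All input consumed; M is in state s2.

s2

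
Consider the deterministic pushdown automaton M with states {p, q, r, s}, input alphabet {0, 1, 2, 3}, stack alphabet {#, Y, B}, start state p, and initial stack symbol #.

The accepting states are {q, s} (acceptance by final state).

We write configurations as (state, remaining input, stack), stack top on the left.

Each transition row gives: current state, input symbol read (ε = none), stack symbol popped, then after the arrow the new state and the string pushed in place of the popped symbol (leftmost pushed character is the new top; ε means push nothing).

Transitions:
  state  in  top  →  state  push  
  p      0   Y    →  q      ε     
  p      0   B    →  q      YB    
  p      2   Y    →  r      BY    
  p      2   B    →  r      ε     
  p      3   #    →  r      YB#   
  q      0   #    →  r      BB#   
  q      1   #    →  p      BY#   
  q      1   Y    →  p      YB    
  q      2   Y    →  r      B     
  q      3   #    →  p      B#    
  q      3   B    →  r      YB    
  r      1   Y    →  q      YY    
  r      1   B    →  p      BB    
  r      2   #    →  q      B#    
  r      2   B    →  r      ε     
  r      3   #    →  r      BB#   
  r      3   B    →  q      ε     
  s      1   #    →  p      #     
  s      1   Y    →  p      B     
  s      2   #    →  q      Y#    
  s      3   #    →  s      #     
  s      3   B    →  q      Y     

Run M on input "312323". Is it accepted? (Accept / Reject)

Accept

(p, 312323, #) ⊢ (r, 12323, YB#) ⊢ (q, 2323, YYB#) ⊢ (r, 323, BYB#) ⊢ (q, 23, YB#) ⊢ (r, 3, BB#) ⊢ (q, ε, B#)
All input consumed; state q ∈ F.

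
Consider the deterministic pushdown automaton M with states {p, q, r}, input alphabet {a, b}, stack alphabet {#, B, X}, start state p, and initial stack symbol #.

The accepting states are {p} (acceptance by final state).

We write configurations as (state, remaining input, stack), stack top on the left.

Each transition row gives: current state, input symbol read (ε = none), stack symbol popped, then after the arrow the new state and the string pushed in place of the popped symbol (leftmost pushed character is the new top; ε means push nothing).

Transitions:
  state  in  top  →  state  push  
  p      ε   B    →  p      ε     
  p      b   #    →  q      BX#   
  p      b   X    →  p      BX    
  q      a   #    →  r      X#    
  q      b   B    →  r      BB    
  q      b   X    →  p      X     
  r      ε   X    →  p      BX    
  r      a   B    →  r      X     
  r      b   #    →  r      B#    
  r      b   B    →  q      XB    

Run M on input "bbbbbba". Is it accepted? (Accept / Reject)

Reject

(p, bbbbbba, #) ⊢ (q, bbbbba, BX#) ⊢ (r, bbbba, BBX#) ⊢ (q, bbba, XBBX#) ⊢ (p, bba, XBBX#) ⊢ (p, ba, BXBBX#) ⊢ (p, ba, XBBX#) ⊢ (p, a, BXBBX#) ⊢ (p, a, XBBX#)
No transition applies at (p, a, XBBX#); input not fully consumed.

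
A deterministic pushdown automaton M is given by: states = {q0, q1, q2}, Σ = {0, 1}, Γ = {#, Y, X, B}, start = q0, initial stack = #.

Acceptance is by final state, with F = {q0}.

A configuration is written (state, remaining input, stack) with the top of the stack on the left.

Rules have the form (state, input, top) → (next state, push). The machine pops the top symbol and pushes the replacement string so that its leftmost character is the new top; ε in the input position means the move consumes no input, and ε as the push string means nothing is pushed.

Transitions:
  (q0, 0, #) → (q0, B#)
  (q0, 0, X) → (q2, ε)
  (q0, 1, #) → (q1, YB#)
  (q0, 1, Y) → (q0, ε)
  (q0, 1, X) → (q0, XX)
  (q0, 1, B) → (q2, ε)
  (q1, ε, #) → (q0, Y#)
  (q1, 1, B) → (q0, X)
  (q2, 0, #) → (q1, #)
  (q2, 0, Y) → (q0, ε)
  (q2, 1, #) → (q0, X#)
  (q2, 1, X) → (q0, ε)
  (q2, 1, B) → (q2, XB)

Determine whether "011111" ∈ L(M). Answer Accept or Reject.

(q0, 011111, #) ⊢ (q0, 11111, B#) ⊢ (q2, 1111, #) ⊢ (q0, 111, X#) ⊢ (q0, 11, XX#) ⊢ (q0, 1, XXX#) ⊢ (q0, ε, XXXX#)
All input consumed; state q0 ∈ F.

Accept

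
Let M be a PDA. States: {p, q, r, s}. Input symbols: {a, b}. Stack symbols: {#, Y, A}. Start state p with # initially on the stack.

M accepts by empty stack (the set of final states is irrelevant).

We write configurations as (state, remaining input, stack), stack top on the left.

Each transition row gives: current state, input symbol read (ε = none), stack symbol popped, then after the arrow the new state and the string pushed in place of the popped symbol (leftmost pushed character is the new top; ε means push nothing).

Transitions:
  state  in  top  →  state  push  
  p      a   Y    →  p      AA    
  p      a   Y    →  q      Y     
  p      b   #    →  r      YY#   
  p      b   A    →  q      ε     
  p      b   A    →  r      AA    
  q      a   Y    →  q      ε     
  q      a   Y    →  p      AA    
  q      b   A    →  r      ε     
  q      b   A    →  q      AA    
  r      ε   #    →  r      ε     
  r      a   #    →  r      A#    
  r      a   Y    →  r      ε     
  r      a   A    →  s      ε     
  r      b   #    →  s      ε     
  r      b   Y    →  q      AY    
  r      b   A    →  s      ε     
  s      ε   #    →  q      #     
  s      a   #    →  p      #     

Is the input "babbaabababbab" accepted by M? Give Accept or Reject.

Accept

One accepting computation: (p, babbaabababbab, #) ⊢ (r, abbaabababbab, YY#) ⊢ (r, bbaabababbab, Y#) ⊢ (q, baabababbab, AY#) ⊢ (r, aabababbab, Y#) ⊢ (r, abababbab, #) ⊢ (r, bababbab, A#) ⊢ (s, ababbab, #) ⊢ (p, babbab, #) ⊢ (r, abbab, YY#) ⊢ (r, bbab, Y#) ⊢ (q, bab, AY#) ⊢ (r, ab, Y#) ⊢ (r, b, #) ⊢ (s, ε, ε)
All input consumed and the stack is empty.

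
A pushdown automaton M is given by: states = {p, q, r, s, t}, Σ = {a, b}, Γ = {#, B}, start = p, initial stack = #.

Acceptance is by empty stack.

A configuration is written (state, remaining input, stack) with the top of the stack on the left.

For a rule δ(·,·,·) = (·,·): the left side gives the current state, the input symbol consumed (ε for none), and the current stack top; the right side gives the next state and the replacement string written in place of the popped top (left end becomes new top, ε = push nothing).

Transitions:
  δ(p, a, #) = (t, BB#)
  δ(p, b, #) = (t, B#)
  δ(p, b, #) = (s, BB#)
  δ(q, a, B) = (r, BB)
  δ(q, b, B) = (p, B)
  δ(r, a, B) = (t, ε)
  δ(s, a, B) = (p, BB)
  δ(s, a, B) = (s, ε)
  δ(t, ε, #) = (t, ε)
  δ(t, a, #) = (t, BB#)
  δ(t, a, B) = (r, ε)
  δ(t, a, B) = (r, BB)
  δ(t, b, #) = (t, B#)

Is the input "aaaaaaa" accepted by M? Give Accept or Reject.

Accept

One accepting computation: (p, aaaaaaa, #) ⊢ (t, aaaaaa, BB#) ⊢ (r, aaaaa, BBB#) ⊢ (t, aaaa, BB#) ⊢ (r, aaa, BBB#) ⊢ (t, aa, BB#) ⊢ (r, a, B#) ⊢ (t, ε, #) ⊢ (t, ε, ε)
All input consumed and the stack is empty.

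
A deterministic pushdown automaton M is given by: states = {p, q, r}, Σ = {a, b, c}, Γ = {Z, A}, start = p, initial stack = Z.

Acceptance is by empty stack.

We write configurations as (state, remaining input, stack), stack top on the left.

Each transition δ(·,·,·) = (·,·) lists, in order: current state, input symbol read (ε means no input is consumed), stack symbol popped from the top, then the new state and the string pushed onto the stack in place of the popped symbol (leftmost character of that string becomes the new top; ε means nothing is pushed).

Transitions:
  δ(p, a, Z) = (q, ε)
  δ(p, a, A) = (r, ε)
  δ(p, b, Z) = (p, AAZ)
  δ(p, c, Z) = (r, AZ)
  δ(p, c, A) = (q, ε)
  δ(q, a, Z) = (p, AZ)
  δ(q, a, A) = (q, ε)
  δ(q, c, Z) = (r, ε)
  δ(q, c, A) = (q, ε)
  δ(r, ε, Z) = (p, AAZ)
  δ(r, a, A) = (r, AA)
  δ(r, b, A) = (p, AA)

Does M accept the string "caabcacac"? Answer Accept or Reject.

(p, caabcacac, Z)
  read c, top Z: go to r, push AZ → (r, aabcacac, AZ)
  read a, top A: go to r, push AA → (r, abcacac, AAZ)
  read a, top A: go to r, push AA → (r, bcacac, AAAZ)
  read b, top A: go to p, push AA → (p, cacac, AAAAZ)
  read c, top A: go to q, push ε → (q, acac, AAAZ)
  read a, top A: go to q, push ε → (q, cac, AAZ)
  read c, top A: go to q, push ε → (q, ac, AZ)
  read a, top A: go to q, push ε → (q, c, Z)
  read c, top Z: go to r, push ε → (r, ε, ε)
All input consumed and the stack is empty.

Accept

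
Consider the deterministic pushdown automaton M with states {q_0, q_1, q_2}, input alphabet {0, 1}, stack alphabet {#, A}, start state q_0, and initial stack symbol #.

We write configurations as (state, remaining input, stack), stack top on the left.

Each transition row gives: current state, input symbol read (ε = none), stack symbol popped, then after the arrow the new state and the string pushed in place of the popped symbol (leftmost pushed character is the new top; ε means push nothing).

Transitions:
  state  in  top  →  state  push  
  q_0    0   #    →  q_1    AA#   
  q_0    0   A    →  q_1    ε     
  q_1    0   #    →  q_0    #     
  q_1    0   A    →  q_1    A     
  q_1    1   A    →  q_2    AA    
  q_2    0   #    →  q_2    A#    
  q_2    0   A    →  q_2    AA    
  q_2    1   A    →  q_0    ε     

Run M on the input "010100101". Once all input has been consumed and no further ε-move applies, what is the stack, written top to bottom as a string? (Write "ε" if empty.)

AAA#

(q_0, 010100101, #)
  read 0, top #: go to q_1, push AA# → (q_1, 10100101, AA#)
  read 1, top A: go to q_2, push AA → (q_2, 0100101, AAA#)
  read 0, top A: go to q_2, push AA → (q_2, 100101, AAAA#)
  read 1, top A: go to q_0, push ε → (q_0, 00101, AAA#)
  read 0, top A: go to q_1, push ε → (q_1, 0101, AA#)
  read 0, top A: go to q_1, push A → (q_1, 101, AA#)
  read 1, top A: go to q_2, push AA → (q_2, 01, AAA#)
  read 0, top A: go to q_2, push AA → (q_2, 1, AAAA#)
  read 1, top A: go to q_0, push ε → (q_0, ε, AAA#)
All input consumed in state q_0 with stack AAA#.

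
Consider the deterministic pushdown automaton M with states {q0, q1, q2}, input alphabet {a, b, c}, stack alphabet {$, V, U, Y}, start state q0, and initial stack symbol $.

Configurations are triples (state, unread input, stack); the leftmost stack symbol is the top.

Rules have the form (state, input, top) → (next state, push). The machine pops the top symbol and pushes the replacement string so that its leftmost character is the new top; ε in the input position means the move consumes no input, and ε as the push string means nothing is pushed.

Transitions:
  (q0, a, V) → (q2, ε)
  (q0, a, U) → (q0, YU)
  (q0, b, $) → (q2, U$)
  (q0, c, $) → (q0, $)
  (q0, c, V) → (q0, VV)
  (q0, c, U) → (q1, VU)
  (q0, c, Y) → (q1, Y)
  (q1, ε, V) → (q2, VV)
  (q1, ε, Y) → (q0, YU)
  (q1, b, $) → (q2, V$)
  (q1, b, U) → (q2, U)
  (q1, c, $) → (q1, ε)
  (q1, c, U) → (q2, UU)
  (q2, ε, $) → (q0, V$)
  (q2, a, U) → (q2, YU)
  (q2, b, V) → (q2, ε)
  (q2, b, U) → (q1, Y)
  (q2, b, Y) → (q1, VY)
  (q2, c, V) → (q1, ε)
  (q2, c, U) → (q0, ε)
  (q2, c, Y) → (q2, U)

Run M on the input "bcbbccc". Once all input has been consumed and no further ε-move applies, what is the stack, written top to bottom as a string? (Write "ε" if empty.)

YUUUU$

(q0, bcbbccc, $)
  read b, top $: go to q2, push U$ → (q2, cbbccc, U$)
  read c, top U: go to q0, push ε → (q0, bbccc, $)
  read b, top $: go to q2, push U$ → (q2, bccc, U$)
  read b, top U: go to q1, push Y → (q1, ccc, Y$)
  ε-move, top Y: go to q0, push YU → (q0, ccc, YU$)
  read c, top Y: go to q1, push Y → (q1, cc, YU$)
  ε-move, top Y: go to q0, push YU → (q0, cc, YUU$)
  read c, top Y: go to q1, push Y → (q1, c, YUU$)
  ε-move, top Y: go to q0, push YU → (q0, c, YUUU$)
  read c, top Y: go to q1, push Y → (q1, ε, YUUU$)
  ε-move, top Y: go to q0, push YU → (q0, ε, YUUUU$)
All input consumed in state q0 with stack YUUUU$.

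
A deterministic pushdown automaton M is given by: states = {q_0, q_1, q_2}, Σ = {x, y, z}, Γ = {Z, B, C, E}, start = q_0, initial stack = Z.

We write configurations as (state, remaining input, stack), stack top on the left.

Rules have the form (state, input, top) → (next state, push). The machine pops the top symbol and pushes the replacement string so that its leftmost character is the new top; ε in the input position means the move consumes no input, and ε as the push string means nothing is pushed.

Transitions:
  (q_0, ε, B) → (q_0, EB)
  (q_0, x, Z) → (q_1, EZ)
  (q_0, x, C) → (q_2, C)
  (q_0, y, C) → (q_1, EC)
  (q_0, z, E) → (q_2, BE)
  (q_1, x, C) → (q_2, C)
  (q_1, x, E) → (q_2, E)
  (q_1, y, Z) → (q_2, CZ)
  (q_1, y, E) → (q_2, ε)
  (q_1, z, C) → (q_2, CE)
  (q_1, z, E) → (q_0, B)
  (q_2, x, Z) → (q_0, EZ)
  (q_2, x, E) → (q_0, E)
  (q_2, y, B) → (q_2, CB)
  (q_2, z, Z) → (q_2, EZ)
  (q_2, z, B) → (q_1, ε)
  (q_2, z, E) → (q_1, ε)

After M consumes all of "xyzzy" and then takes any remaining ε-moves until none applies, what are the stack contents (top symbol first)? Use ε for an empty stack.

(q_0, xyzzy, Z)
  read x, top Z: go to q_1, push EZ → (q_1, yzzy, EZ)
  read y, top E: go to q_2, push ε → (q_2, zzy, Z)
  read z, top Z: go to q_2, push EZ → (q_2, zy, EZ)
  read z, top E: go to q_1, push ε → (q_1, y, Z)
  read y, top Z: go to q_2, push CZ → (q_2, ε, CZ)
All input consumed in state q_2 with stack CZ.

CZ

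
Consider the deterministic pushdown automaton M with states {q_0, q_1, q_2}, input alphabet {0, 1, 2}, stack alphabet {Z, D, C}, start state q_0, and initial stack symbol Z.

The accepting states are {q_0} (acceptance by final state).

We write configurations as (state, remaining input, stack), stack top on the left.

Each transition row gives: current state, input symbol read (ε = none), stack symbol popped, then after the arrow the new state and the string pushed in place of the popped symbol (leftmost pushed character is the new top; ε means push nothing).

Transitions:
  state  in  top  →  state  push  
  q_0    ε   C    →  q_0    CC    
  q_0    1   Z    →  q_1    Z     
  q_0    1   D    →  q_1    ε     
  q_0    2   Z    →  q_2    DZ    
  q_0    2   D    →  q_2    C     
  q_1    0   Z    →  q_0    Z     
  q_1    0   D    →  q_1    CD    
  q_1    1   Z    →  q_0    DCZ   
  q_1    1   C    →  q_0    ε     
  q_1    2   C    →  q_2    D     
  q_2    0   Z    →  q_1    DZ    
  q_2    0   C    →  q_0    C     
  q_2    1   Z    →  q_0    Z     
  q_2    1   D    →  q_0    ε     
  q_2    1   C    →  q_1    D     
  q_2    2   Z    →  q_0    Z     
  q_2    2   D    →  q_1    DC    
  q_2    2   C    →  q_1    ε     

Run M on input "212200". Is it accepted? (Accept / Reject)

(q_0, 212200, Z) ⊢ (q_2, 12200, DZ) ⊢ (q_0, 2200, Z) ⊢ (q_2, 200, DZ) ⊢ (q_1, 00, DCZ) ⊢ (q_1, 0, CDCZ)
No transition applies at (q_1, 0, CDCZ); input not fully consumed.

Reject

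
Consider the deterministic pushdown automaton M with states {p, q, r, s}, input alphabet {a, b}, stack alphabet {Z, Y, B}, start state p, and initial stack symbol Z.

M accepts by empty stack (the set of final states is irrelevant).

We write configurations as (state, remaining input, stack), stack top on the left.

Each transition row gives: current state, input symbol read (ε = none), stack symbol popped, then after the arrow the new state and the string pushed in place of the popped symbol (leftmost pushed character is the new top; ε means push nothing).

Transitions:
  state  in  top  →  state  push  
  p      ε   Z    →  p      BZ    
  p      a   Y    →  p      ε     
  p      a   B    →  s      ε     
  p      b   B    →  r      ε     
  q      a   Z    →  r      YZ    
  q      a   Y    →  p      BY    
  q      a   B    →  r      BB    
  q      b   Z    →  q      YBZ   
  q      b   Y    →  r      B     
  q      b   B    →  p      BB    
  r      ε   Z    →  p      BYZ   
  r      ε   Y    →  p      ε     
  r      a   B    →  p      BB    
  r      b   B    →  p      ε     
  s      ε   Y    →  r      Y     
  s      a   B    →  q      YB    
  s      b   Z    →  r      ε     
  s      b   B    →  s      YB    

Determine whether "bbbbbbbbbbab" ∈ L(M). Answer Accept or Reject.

(p, bbbbbbbbbbab, Z)
  ε-move, top Z: go to p, push BZ → (p, bbbbbbbbbbab, BZ)
  read b, top B: go to r, push ε → (r, bbbbbbbbbab, Z)
  ε-move, top Z: go to p, push BYZ → (p, bbbbbbbbbab, BYZ)
  read b, top B: go to r, push ε → (r, bbbbbbbbab, YZ)
  ε-move, top Y: go to p, push ε → (p, bbbbbbbbab, Z)
  ε-move, top Z: go to p, push BZ → (p, bbbbbbbbab, BZ)
  read b, top B: go to r, push ε → (r, bbbbbbbab, Z)
  ε-move, top Z: go to p, push BYZ → (p, bbbbbbbab, BYZ)
  read b, top B: go to r, push ε → (r, bbbbbbab, YZ)
  ε-move, top Y: go to p, push ε → (p, bbbbbbab, Z)
  ε-move, top Z: go to p, push BZ → (p, bbbbbbab, BZ)
  read b, top B: go to r, push ε → (r, bbbbbab, Z)
  ε-move, top Z: go to p, push BYZ → (p, bbbbbab, BYZ)
  read b, top B: go to r, push ε → (r, bbbbab, YZ)
  ε-move, top Y: go to p, push ε → (p, bbbbab, Z)
  ε-move, top Z: go to p, push BZ → (p, bbbbab, BZ)
  read b, top B: go to r, push ε → (r, bbbab, Z)
  ε-move, top Z: go to p, push BYZ → (p, bbbab, BYZ)
  read b, top B: go to r, push ε → (r, bbab, YZ)
  ε-move, top Y: go to p, push ε → (p, bbab, Z)
  ε-move, top Z: go to p, push BZ → (p, bbab, BZ)
  read b, top B: go to r, push ε → (r, bab, Z)
  ε-move, top Z: go to p, push BYZ → (p, bab, BYZ)
  read b, top B: go to r, push ε → (r, ab, YZ)
  ε-move, top Y: go to p, push ε → (p, ab, Z)
  ε-move, top Z: go to p, push BZ → (p, ab, BZ)
  read a, top B: go to s, push ε → (s, b, Z)
  read b, top Z: go to r, push ε → (r, ε, ε)
All input consumed and the stack is empty.

Accept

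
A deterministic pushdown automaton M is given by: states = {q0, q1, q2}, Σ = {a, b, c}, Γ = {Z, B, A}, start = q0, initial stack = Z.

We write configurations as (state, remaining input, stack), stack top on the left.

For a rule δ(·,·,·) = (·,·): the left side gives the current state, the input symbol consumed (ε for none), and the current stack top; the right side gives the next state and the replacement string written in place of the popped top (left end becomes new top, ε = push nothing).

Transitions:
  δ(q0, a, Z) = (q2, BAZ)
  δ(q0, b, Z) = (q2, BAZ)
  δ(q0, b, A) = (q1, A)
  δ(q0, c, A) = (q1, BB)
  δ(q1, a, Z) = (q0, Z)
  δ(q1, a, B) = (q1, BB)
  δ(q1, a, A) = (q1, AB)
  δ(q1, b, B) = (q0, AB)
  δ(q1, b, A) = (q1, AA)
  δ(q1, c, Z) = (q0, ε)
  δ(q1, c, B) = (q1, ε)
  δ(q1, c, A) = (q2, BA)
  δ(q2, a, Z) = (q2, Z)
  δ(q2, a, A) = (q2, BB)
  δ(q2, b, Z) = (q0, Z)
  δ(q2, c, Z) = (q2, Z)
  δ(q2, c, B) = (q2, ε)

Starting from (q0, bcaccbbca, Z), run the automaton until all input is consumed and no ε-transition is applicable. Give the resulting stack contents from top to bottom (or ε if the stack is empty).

(q0, bcaccbbca, Z)
  read b, top Z: go to q2, push BAZ → (q2, caccbbca, BAZ)
  read c, top B: go to q2, push ε → (q2, accbbca, AZ)
  read a, top A: go to q2, push BB → (q2, ccbbca, BBZ)
  read c, top B: go to q2, push ε → (q2, cbbca, BZ)
  read c, top B: go to q2, push ε → (q2, bbca, Z)
  read b, top Z: go to q0, push Z → (q0, bca, Z)
  read b, top Z: go to q2, push BAZ → (q2, ca, BAZ)
  read c, top B: go to q2, push ε → (q2, a, AZ)
  read a, top A: go to q2, push BB → (q2, ε, BBZ)
All input consumed in state q2 with stack BBZ.

BBZ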